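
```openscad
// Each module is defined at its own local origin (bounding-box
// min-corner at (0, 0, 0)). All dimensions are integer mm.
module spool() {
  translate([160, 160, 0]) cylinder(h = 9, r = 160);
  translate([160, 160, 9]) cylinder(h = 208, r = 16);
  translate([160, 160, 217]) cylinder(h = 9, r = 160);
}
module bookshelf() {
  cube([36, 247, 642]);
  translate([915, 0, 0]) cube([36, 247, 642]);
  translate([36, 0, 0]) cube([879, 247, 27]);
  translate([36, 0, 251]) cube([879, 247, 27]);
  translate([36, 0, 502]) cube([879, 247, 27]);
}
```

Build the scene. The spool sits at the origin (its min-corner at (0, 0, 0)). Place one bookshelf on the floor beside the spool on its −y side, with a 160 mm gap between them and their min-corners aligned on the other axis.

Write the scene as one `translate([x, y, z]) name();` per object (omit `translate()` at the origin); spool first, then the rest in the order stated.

spool();
translate([0, -407, 0]) bookshelf();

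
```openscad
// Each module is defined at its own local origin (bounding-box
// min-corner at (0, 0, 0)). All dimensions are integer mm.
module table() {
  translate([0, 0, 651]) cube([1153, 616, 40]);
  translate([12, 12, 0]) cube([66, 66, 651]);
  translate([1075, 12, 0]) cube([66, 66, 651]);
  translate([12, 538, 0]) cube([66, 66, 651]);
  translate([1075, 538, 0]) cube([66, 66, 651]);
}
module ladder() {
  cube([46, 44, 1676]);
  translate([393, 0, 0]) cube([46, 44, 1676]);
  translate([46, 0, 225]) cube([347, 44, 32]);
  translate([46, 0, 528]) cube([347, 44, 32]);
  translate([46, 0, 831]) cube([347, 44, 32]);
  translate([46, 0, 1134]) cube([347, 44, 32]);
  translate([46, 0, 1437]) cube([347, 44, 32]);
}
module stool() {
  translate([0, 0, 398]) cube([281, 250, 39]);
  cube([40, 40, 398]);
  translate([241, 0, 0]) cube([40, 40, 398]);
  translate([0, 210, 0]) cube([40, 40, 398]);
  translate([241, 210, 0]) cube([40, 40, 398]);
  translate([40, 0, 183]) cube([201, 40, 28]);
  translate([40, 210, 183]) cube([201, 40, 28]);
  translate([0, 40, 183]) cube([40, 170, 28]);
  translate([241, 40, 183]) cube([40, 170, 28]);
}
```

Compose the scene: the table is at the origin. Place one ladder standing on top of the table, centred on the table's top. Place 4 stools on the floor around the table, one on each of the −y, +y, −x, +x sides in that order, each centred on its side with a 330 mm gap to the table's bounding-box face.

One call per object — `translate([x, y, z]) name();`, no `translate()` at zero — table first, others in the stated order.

table();
translate([357, 286, 691]) ladder();
translate([436, -580, 0]) stool();
translate([436, 946, 0]) stool();
translate([-611, 183, 0]) stool();
translate([1483, 183, 0]) stool();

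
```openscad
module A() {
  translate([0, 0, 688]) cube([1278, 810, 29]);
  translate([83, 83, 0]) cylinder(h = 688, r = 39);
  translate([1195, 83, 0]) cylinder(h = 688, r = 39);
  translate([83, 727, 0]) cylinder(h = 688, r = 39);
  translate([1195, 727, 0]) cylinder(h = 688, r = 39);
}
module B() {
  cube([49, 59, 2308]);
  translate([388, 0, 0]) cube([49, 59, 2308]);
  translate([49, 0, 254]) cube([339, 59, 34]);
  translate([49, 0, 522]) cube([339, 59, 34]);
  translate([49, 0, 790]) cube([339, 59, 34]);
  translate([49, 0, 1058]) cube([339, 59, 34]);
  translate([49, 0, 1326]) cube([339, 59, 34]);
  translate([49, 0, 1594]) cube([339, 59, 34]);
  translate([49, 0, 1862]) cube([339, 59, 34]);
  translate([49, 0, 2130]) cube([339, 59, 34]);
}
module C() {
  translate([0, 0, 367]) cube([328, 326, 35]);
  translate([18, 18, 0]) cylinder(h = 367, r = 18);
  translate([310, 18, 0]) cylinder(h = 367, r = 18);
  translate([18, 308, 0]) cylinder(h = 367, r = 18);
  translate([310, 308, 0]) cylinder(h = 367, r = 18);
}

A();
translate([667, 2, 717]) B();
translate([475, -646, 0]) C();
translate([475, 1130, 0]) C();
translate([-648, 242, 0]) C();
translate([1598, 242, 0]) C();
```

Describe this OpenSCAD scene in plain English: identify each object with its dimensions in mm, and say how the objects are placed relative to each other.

A is a table with a 1278×810 mm rectangular top, 29 mm thick, top surface at z = 717 mm, supported by four round legs of 78 mm diameter, each leg's bounding box inset 44 mm from the nearest pair of top edges, running from the floor.

B is a wooden ladder with two side rails of 49×59 mm section and 2308 mm height, set 437 mm apart overall. Between them run 8 rectangular rungs (59 mm deep, 34 mm thick), front faces flush with the rails' −y face. The bottom of the first rung is 254 mm above the floor and each subsequent rung is 268 mm higher than the one below.

C is a four-legged stool. The seat is 328×326 mm, 35 mm thick, top at z = 402 mm. It stands on four round legs, each 36 mm in diameter, from z = 0 to the seat underside, each leg's axis is inset half a diameter from the nearest pair of seat edges (so the leg's bounding box is flush with the corner).

The ladder is on top of the table. Four stools sit around the table at the −y, +y, −x, +x sides.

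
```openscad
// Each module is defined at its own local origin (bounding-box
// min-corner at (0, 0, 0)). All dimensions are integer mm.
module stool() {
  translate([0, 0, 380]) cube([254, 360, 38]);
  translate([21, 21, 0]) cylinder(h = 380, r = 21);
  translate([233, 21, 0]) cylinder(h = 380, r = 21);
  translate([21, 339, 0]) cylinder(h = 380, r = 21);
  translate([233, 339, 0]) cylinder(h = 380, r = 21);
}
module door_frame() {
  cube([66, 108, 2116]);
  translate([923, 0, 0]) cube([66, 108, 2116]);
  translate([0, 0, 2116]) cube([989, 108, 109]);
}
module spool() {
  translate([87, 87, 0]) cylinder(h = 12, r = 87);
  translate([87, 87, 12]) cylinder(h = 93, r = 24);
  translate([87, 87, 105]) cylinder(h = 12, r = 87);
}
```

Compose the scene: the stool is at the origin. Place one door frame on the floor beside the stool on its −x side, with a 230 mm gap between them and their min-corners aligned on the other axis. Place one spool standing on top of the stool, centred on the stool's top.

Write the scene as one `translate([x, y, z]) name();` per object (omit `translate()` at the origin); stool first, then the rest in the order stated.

stool();
translate([-1219, 0, 0]) door_frame();
translate([40, 93, 418]) spool();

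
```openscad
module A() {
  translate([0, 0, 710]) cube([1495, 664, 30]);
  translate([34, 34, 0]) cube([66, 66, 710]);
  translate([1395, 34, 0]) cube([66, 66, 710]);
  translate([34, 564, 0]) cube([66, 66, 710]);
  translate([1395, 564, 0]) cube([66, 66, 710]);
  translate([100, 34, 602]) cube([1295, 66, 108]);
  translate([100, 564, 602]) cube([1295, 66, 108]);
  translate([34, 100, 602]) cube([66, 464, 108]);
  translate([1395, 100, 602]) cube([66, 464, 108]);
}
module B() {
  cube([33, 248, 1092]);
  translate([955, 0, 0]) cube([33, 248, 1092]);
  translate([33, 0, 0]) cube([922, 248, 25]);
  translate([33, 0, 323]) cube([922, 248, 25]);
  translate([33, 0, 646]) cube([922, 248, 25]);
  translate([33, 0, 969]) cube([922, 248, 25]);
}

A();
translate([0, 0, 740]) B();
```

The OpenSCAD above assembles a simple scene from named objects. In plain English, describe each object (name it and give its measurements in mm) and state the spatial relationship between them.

A is a table: top 1495 mm (x) × 664 mm (y), 30 mm thick, upper face at z = 740 mm, on four 66×66 mm square legs, each inset 34 mm from the nearest pair of top edges, running from z = 0 to the bottom of the top. Four apron rails, 66 mm thick and 108 mm tall, run between adjacent legs with their top edges flush with the underside of the top and their outer faces flush with the legs' outer faces.

B is a bookshelf 988 mm wide overall, 248 mm deep and 1092 mm tall. The two sides are 33 mm thick vertical panels. 4 horizontal shelves of 25 mm thickness span between the inner faces of the sides; the lowest shelf sits on the floor and shelves are stacked with a clear vertical gap of 298 mm between each pair.

The bookshelf is on top of the table.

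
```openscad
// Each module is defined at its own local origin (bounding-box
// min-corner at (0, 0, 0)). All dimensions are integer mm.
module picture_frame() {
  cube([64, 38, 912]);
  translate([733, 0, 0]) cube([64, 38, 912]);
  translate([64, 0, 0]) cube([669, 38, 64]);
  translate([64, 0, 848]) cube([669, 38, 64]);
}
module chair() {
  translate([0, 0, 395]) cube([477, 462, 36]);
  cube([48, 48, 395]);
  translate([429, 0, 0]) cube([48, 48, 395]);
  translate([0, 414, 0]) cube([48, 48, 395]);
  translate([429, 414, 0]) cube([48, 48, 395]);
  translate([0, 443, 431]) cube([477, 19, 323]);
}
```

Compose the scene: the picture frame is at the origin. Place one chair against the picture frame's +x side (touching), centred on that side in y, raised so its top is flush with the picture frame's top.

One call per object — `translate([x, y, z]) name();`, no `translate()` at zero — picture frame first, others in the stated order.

picture_frame();
translate([797, -212, 158]) chair();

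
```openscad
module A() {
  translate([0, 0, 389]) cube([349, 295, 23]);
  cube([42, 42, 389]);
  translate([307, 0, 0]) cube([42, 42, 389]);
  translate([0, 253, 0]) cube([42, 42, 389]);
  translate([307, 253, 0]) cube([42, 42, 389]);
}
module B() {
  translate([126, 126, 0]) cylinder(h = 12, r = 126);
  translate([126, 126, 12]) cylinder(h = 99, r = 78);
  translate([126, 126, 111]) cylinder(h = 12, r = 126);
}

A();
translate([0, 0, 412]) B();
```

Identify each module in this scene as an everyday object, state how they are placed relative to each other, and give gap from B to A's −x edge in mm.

The spool's min-x is at 0; the stool's min-x is 0; gap = 0 mm.

A is a stool. B is a spool. The spool is on top of the stool. The gap from the spool to the stool's −x edge is 0 mm.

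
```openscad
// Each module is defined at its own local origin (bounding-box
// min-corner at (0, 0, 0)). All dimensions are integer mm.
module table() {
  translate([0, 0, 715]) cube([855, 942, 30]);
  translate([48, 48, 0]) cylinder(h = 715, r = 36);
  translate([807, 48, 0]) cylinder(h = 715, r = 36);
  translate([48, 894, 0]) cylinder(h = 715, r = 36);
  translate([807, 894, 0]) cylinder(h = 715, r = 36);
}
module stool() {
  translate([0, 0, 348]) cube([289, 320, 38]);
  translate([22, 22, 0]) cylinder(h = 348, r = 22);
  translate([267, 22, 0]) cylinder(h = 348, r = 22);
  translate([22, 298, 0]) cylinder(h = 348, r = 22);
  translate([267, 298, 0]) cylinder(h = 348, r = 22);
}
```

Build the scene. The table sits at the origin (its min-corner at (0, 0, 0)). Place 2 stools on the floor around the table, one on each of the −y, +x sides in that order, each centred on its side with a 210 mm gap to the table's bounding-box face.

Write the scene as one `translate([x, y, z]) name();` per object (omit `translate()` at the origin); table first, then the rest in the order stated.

table();
translate([283, -530, 0]) stool();
translate([1065, 311, 0]) stool();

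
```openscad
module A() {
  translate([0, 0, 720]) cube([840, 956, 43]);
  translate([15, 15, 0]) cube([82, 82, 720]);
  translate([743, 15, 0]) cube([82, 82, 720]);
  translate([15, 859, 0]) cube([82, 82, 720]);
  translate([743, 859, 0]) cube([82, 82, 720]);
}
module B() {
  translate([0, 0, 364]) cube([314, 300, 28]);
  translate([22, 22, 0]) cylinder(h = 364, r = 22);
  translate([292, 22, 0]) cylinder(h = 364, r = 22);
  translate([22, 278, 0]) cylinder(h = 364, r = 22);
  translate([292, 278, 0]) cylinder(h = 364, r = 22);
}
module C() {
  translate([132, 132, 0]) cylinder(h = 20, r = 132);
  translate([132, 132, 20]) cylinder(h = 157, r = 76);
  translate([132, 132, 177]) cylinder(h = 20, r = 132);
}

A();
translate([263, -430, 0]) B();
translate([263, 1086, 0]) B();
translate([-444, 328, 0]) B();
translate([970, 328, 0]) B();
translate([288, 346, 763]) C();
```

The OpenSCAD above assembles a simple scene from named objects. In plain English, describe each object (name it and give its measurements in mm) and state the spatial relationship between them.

A is a table: top 840 mm (x) × 956 mm (y), 43 mm thick, upper face at z = 763 mm, on four 82×82 mm square legs, each inset 15 mm from the nearest pair of top edges, running from z = 0 to the bottom of the top.

B is a four-legged stool. The seat is 314×300 mm, 28 mm thick, top at z = 392 mm. It stands on four round legs, each 44 mm in diameter, from z = 0 to the seat underside, each leg's axis is inset half a diameter from the nearest pair of seat edges (so the leg's bounding box is flush with the corner).

C is a spool: two coaxial disc flanges of radius 132 mm and thickness 20 mm, joined by a core cylinder of radius 76 mm and height 157 mm. The lower flange rests on z = 0 and the three cylinders share a vertical axis.

Four stools sit around the table at the −y, +y, −x, +x sides. The spool is on top of the table, centred.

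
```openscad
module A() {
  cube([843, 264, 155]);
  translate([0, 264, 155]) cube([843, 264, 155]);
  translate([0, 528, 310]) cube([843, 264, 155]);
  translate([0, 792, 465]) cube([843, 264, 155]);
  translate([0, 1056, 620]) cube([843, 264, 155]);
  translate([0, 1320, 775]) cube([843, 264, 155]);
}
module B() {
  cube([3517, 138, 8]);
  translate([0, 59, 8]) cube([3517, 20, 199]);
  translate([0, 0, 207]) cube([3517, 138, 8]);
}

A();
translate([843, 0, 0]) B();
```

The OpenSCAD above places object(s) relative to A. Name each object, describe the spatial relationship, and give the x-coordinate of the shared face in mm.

The staircase's +x face and the I-beam's −x face are both at x = 843 mm.

A is a staircase. B is an I-beam. The I-beam is against the staircase's +x side, with their −y faces flush. The x-coordinate of the shared face is 843 mm.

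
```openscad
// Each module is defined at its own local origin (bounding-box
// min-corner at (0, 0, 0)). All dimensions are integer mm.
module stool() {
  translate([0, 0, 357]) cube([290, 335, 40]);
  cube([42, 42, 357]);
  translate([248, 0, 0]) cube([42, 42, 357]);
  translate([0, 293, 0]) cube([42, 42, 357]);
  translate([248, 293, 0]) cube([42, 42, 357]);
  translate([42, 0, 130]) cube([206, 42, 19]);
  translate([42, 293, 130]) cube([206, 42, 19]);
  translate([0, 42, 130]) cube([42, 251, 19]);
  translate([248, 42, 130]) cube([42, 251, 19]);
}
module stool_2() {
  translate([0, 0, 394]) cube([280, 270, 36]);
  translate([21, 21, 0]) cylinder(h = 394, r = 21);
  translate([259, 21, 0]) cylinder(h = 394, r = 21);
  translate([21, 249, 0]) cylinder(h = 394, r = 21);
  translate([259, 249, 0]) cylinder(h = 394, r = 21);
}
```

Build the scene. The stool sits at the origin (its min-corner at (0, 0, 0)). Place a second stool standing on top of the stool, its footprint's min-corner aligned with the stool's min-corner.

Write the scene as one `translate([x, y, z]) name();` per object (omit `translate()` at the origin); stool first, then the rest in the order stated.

stool();
translate([0, 0, 397]) stool_2();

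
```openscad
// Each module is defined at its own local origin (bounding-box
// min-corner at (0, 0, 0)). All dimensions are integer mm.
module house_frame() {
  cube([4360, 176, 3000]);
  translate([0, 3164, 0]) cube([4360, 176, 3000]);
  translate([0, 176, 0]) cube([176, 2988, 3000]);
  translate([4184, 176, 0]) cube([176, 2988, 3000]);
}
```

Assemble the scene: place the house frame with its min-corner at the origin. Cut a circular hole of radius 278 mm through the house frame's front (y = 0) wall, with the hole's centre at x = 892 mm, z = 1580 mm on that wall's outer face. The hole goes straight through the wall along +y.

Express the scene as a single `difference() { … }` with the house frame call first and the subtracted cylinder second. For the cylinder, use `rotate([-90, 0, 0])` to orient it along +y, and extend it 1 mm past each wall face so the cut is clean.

difference() {
  house_frame();
  translate([892, -1, 1580]) rotate([-90, 0, 0]) cylinder(h = 178, r = 278);
}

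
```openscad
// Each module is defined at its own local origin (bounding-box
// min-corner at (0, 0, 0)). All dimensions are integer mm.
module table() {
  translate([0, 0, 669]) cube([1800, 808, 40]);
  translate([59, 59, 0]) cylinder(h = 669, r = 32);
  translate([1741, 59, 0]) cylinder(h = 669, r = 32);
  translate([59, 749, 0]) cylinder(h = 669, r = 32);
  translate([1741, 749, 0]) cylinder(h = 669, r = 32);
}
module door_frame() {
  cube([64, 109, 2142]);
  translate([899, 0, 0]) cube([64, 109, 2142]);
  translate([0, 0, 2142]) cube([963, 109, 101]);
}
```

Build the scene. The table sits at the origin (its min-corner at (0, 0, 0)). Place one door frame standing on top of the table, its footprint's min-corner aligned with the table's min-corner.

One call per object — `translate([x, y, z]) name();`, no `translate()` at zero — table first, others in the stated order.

table();
translate([0, 0, 709]) door_frame();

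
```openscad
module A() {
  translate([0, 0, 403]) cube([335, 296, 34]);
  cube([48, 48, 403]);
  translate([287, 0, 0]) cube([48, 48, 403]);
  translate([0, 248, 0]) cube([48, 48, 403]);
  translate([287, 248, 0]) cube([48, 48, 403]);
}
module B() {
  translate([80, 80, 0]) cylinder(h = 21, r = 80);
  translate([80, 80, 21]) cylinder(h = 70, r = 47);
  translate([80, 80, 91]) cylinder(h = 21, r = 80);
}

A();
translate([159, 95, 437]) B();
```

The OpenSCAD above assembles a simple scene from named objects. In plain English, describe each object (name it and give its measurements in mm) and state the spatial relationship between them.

A is a four-legged stool. The seat is a 335×296×34 mm slab whose top surface is at z = 437 mm; four square legs, each 48×48 mm in cross-section, run from the floor (z = 0) to the underside of the seat, each flush with a corner of the seat.

B is a spool: two coaxial disc flanges of radius 80 mm and thickness 21 mm, joined by a core cylinder of radius 47 mm and height 70 mm. The lower flange rests on z = 0 and the three cylinders share a vertical axis.

The spool is on top of the stool.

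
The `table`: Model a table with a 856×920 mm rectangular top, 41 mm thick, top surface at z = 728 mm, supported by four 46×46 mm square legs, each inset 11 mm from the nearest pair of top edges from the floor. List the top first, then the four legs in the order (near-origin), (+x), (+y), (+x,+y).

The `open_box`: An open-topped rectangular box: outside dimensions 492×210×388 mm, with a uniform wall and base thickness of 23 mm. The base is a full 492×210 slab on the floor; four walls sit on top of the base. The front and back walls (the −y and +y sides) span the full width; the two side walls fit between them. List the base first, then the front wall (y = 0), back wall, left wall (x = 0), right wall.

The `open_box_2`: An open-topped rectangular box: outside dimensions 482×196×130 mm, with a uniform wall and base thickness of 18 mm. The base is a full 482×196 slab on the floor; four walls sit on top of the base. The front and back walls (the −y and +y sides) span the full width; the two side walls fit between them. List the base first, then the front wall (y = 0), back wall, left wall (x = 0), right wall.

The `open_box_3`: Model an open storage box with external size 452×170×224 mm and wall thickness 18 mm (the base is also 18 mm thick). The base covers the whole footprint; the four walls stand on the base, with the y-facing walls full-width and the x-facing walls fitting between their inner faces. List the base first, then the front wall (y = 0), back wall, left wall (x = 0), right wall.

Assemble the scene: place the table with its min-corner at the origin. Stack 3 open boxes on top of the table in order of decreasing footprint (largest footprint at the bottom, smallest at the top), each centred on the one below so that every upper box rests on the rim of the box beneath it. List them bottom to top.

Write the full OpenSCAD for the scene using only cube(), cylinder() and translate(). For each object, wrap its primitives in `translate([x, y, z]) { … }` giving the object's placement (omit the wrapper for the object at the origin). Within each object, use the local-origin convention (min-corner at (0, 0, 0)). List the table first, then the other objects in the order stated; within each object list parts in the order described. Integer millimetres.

translate([0, 0, 687]) cube([856, 920, 41]);
translate([11, 11, 0]) cube([46, 46, 687]);
translate([799, 11, 0]) cube([46, 46, 687]);
translate([11, 863, 0]) cube([46, 46, 687]);
translate([799, 863, 0]) cube([46, 46, 687]);
translate([182, 355, 728]) {
  cube([492, 210, 23]);
  translate([0, 0, 23]) cube([492, 23, 365]);
  translate([0, 187, 23]) cube([492, 23, 365]);
  translate([0, 23, 23]) cube([23, 164, 365]);
  translate([469, 23, 23]) cube([23, 164, 365]);
}
translate([187, 362, 1116]) {
  cube([482, 196, 18]);
  translate([0, 0, 18]) cube([482, 18, 112]);
  translate([0, 178, 18]) cube([482, 18, 112]);
  translate([0, 18, 18]) cube([18, 160, 112]);
  translate([464, 18, 18]) cube([18, 160, 112]);
}
translate([202, 375, 1246]) {
  cube([452, 170, 18]);
  translate([0, 0, 18]) cube([452, 18, 206]);
  translate([0, 152, 18]) cube([452, 18, 206]);
  translate([0, 18, 18]) cube([18, 134, 206]);
  translate([434, 18, 18]) cube([18, 134, 206]);
}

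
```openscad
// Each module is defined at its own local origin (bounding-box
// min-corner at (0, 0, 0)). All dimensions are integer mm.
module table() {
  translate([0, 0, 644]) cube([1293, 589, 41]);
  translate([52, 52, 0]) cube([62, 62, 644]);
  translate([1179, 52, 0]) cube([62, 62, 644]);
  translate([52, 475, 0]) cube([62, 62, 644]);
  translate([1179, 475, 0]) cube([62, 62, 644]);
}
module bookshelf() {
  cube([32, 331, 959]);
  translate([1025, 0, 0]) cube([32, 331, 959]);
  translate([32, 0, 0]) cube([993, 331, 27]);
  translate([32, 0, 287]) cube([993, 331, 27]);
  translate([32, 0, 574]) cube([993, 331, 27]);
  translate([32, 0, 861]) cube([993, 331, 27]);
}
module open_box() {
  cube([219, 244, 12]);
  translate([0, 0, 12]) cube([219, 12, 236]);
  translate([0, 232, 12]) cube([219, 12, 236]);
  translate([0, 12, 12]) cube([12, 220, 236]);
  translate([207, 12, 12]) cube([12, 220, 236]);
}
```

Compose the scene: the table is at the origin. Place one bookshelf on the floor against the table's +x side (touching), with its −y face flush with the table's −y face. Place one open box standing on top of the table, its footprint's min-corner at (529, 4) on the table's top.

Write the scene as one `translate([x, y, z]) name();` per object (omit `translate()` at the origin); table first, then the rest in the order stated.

table();
translate([1293, 0, 0]) bookshelf();
translate([529, 4, 685]) open_box();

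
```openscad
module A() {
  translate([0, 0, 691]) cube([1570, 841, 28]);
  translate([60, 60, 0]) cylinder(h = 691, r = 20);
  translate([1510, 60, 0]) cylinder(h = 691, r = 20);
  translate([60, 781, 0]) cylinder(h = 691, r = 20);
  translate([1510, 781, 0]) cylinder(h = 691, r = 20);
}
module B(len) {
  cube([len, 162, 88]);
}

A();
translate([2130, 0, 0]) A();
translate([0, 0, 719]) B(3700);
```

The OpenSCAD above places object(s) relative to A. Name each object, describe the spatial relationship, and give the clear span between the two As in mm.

A is a table. B is a beam. A beam spans the tops of two tables. The clear span between the two tables is 560 mm.

Second table starts at x = 2130; first ends at x = 1570; clear span = 2130 − 1570 = 560 mm.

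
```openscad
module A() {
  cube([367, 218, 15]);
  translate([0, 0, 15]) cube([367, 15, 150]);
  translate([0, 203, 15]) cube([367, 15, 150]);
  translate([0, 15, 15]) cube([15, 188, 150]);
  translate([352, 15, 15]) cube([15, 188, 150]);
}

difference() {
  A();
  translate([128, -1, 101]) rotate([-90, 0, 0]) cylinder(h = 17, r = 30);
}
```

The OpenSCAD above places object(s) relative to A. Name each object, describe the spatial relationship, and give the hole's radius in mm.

The subtracted cylinder has r = 30 mm.

A is an open box. The open box has a circular hole through its front wall. The hole's radius is 30 mm.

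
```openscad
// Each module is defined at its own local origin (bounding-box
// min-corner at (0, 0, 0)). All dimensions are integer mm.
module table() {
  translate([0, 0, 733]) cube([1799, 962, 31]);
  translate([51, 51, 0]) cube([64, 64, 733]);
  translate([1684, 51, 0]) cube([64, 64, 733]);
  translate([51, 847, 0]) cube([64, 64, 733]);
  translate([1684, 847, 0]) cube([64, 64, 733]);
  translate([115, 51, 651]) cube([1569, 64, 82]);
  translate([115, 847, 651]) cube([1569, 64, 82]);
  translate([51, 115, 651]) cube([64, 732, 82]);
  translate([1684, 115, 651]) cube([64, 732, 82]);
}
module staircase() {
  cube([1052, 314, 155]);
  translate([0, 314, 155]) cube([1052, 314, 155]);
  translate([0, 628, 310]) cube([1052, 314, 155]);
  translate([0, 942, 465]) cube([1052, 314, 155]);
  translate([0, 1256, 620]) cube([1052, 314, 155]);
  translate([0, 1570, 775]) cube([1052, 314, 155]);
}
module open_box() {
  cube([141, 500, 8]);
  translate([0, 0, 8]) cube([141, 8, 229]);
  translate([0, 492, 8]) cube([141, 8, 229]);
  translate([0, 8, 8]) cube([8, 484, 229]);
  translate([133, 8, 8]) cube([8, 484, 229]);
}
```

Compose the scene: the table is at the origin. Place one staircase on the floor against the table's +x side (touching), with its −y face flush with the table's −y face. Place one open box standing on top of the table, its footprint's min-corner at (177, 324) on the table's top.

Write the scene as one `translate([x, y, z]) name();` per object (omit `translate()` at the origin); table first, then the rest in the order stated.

table();
translate([1799, 0, 0]) staircase();
translate([177, 324, 764]) open_box();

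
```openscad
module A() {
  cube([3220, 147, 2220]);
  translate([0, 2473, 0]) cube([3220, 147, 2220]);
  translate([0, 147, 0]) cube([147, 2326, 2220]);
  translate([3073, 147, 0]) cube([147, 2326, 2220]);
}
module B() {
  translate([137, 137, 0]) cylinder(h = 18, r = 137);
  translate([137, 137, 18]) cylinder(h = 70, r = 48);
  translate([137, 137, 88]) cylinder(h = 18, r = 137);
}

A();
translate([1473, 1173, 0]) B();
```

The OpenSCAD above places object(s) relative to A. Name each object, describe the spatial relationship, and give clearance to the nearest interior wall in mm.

Clearances: x = 1326, y = 1026; minimum 1026 mm.

A is a house frame. B is a spool. The spool sits inside the house frame, centred. The clearance to the nearest interior wall is 1026 mm.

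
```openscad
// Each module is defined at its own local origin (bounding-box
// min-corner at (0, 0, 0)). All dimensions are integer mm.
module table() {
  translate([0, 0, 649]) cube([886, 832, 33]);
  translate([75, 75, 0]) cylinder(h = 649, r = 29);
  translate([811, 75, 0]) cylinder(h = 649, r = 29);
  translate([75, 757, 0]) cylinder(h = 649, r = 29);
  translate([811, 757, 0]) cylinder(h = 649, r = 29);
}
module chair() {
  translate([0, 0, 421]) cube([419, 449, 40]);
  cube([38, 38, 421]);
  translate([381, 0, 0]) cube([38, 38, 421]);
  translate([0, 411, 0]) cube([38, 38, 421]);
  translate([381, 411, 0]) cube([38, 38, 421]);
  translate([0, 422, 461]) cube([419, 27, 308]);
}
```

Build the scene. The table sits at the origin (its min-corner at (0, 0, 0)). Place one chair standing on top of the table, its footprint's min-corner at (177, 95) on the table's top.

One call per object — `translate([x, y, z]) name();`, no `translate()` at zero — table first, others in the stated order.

table();
translate([177, 95, 682]) chair();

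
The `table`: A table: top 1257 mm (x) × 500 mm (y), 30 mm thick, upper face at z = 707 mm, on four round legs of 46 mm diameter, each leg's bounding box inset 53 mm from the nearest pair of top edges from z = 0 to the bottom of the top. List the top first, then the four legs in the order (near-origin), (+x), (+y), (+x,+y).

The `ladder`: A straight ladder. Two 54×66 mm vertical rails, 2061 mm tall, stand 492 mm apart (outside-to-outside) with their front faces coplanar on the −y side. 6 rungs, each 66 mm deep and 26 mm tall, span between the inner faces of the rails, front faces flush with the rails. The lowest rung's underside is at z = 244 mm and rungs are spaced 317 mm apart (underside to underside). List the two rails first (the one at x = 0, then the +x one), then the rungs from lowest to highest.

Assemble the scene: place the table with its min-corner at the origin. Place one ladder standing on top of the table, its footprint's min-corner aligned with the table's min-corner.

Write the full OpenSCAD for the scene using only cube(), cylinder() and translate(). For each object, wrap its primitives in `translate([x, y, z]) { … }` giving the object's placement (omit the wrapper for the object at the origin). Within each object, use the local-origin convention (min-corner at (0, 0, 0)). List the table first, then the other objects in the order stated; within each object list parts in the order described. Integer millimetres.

translate([0, 0, 677]) cube([1257, 500, 30]);
translate([76, 76, 0]) cylinder(h = 677, r = 23);
translate([1181, 76, 0]) cylinder(h = 677, r = 23);
translate([76, 424, 0]) cylinder(h = 677, r = 23);
translate([1181, 424, 0]) cylinder(h = 677, r = 23);
translate([0, 0, 707]) {
  cube([54, 66, 2061]);
  translate([438, 0, 0]) cube([54, 66, 2061]);
  translate([54, 0, 244]) cube([384, 66, 26]);
  translate([54, 0, 561]) cube([384, 66, 26]);
  translate([54, 0, 878]) cube([384, 66, 26]);
  translate([54, 0, 1195]) cube([384, 66, 26]);
  translate([54, 0, 1512]) cube([384, 66, 26]);
  translate([54, 0, 1829]) cube([384, 66, 26]);
}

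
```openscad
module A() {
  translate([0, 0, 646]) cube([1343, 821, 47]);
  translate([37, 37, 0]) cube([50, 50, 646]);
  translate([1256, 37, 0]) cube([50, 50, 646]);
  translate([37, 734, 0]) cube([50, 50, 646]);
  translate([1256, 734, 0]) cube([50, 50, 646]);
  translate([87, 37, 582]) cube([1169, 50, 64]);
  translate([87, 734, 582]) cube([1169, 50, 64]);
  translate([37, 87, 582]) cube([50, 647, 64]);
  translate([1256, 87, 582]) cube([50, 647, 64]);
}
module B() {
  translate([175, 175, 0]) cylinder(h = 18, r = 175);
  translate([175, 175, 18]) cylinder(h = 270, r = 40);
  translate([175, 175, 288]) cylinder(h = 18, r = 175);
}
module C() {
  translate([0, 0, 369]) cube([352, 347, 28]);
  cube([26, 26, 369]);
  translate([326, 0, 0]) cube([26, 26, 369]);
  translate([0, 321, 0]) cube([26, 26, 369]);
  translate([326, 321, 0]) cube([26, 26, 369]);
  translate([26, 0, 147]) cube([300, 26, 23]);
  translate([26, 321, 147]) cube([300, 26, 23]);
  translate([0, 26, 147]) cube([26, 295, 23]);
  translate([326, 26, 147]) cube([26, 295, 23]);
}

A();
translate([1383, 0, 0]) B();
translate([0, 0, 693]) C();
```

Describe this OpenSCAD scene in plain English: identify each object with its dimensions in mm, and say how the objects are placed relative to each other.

A is a table: top 1343 mm (x) × 821 mm (y), 47 mm thick, upper face at z = 693 mm, on four 50×50 mm square legs, each inset 37 mm from the nearest pair of top edges, running from z = 0 to the bottom of the top. Four apron rails, 50 mm thick and 64 mm tall, run between adjacent legs with their top edges flush with the underside of the top and their outer faces flush with the legs' outer faces.

B is a spool: two coaxial disc flanges of radius 175 mm and thickness 18 mm, joined by a core cylinder of radius 40 mm and height 270 mm. The lower flange rests on z = 0 and the three cylinders share a vertical axis.

C is a four-legged stool. The seat is 352×347 mm, 28 mm thick, top at z = 397 mm. It stands on four square legs, each 26×26 mm in cross-section, from z = 0 to the seat underside, each flush with a corner of the seat. Four stretchers, 26 mm wide and 23 mm tall, connect adjacent legs with their undersides at z = 147 mm, each running between the inner faces of the legs it joins and aligned with the legs' outer faces on the other axis.

The spool is on the floor beside the table on its +x side. The stool is on top of the table.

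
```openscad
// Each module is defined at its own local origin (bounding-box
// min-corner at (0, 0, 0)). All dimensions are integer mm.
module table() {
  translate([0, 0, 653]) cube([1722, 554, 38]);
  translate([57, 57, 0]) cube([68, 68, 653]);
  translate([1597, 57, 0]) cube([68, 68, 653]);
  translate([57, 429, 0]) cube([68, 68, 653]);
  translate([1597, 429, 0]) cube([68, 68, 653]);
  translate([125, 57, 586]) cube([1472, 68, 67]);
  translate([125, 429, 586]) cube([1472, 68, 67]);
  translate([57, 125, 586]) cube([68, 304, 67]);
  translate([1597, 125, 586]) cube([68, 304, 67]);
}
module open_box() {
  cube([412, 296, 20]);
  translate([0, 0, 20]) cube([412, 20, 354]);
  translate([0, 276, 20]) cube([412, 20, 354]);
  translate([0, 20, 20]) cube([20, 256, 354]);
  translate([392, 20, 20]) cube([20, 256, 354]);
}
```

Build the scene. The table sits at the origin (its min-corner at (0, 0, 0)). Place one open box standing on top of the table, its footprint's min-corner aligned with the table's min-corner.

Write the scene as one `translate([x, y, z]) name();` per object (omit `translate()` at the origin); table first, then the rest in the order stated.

table();
translate([0, 0, 691]) open_box();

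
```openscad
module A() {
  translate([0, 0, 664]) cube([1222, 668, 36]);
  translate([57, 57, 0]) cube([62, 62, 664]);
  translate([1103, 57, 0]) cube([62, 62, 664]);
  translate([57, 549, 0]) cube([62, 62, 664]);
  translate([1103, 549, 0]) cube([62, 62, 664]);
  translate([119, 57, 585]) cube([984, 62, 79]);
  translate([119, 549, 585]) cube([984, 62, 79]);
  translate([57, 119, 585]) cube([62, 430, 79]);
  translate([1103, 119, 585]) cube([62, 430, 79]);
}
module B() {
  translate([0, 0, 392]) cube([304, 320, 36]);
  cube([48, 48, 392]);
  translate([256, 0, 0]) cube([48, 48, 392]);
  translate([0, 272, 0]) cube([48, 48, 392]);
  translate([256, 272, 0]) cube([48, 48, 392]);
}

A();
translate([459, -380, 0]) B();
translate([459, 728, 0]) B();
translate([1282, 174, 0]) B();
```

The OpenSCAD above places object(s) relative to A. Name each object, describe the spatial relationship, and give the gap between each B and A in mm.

A is a table. B is a stool. Three stools sit around the table at the −y, +y, +x sides. The gap between each stool and the table is 60 mm.

Each stool's nearest face is 60 mm from the table's bounding box.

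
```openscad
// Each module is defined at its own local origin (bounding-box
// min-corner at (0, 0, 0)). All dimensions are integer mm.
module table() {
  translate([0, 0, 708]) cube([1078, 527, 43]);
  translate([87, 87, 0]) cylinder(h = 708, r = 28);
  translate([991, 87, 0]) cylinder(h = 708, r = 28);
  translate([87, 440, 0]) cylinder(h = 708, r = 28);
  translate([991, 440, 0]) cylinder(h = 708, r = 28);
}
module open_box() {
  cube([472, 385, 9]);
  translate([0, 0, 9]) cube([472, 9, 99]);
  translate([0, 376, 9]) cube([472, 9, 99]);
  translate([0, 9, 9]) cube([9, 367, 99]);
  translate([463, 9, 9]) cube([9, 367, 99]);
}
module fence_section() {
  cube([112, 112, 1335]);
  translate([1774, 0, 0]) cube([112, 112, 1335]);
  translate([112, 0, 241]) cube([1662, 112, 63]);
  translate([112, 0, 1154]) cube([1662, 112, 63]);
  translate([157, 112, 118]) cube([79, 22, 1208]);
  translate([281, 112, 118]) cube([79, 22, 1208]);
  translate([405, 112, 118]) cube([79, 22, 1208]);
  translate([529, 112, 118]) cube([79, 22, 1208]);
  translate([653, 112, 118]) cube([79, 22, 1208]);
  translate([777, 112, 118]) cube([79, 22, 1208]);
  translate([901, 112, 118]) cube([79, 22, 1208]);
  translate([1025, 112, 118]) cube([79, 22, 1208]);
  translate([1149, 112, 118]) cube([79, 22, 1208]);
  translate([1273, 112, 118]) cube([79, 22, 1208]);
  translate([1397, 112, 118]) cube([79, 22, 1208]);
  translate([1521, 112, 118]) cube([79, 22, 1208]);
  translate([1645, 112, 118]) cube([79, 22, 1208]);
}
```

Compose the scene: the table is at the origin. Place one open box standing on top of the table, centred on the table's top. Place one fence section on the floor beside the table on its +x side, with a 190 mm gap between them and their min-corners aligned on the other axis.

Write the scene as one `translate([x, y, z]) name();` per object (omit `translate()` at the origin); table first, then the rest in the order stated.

table();
translate([303, 71, 751]) open_box();
translate([1268, 0, 0]) fence_section();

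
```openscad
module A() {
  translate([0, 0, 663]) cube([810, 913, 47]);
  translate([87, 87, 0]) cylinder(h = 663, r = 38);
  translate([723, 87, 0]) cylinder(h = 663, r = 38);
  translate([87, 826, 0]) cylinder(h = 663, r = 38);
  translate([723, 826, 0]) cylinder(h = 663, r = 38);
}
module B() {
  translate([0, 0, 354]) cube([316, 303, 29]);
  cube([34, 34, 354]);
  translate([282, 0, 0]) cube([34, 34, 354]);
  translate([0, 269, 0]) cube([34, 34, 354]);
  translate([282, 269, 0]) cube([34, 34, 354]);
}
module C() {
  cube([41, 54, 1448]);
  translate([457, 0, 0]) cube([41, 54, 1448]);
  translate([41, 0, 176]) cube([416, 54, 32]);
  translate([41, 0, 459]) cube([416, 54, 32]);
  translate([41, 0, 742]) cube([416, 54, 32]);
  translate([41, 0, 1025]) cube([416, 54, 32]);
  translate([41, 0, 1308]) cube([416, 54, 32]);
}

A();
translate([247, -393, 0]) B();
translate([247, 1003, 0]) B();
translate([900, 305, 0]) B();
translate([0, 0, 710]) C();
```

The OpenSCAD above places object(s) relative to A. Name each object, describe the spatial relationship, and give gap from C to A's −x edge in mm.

The ladder's min-x is at 0; the table's min-x is 0; gap = 0 mm.

A is a table. B is a stool. C is a ladder. Three stools sit around the table at the −y, +y, +x sides. The ladder is on top of the table. The gap from the ladder to the table's −x edge is 0 mm.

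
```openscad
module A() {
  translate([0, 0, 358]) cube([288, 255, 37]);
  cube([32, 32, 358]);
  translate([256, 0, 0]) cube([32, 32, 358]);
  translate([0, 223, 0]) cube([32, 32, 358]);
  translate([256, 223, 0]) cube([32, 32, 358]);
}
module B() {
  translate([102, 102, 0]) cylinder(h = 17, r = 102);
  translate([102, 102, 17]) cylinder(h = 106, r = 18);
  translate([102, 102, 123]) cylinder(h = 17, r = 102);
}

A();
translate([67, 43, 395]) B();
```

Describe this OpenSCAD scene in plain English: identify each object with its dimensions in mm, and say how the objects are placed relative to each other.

A is a four-legged stool. The seat is 288×255 mm, 37 mm thick, top at z = 395 mm. It stands on four square legs, each 32×32 mm in cross-section, from z = 0 to the seat underside, each flush with a corner of the seat.

B is a spool: two coaxial disc flanges of radius 102 mm and thickness 17 mm, joined by a core cylinder of radius 18 mm and height 106 mm. The lower flange rests on z = 0 and the three cylinders share a vertical axis.

The spool is on top of the stool.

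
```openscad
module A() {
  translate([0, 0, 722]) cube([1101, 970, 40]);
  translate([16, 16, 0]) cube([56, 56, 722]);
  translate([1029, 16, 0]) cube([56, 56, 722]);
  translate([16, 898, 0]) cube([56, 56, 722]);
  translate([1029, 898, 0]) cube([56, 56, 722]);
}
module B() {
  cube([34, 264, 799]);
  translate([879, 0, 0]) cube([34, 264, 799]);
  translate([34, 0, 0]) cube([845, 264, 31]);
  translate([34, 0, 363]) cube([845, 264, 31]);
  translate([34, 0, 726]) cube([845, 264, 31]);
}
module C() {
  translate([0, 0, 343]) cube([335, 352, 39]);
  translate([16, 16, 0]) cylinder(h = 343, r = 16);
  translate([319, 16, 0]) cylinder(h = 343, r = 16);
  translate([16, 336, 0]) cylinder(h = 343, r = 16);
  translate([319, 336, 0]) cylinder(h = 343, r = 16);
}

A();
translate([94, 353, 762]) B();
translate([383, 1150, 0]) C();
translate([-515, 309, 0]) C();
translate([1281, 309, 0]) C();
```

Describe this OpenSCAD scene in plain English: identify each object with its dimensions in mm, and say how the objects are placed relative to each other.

A is a rectangular dining table. The top is 1101×970×40 mm with its upper surface at z = 762 mm. It stands on four 56×56 mm square legs, each inset 16 mm from the nearest pair of top edges, running from the floor to the underside of the top.

B is an open bookshelf. Two side panels, each 34 mm thick, 264 mm deep and 799 mm tall, stand 913 mm apart (outside-to-outside). Between them sit 3 shelves, each 31 mm thick and 264 mm deep, spanning the full gap between the sides. The bottom shelf rests on the floor (its underside at z = 0) and the clear gap between one shelf's top and the next shelf's underside is 332 mm.

C is a four-legged stool. The seat is 335×352 mm, 39 mm thick, top at z = 382 mm. It stands on four round legs, each 32 mm in diameter, from z = 0 to the seat underside, each leg's axis is inset half a diameter from the nearest pair of seat edges (so the leg's bounding box is flush with the corner).

The bookshelf is on top of the table, centred. Three stools sit around the table at the +y, −x, +x sides.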